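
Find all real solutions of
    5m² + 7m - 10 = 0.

Discriminant: (7)² − 4·5·(-10) = 249.
Quadratic formula: m = (-7 ± √249) / 10.
So m = -7/10 + √(249)/10 ≈ 0.878 or m = -√(249)/10 - 7/10 ≈ -2.278.

m = -2.278 or m = 0.878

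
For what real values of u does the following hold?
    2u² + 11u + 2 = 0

Discriminant: (11)² − 4·2·2 = 105.
Quadratic formula: u = (-11 ± √105) / 4.
So u = -11/4 + √(105)/4 ≈ -0.1883 or u = -11/4 - √(105)/4 ≈ -5.3117.

u = -5.3117 or u = -0.1883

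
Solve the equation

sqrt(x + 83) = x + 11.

Square both sides: x + 83 = (x + 11)^2.
Expand and rearrange: x^2 + 21x + 38 = 0.
Solving gives x = -2 or x = -19.
Check each candidate in the original equation:
  x = -2: sqrt(81) = 9, while x + 11 = 9 — valid.
  x = -19: sqrt(64) = 8, while x + 11 = -8 — extraneous.

x = -2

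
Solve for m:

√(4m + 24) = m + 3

m = 3

Square both sides: 4m + 24 = (m + 3)².
Expand and rearrange: m² + 2m - 15 = 0.
Solving gives m = 3 or m = -5.
Check each candidate in the original equation:
  m = 3: √(36) = 6, while m + 3 = 6 — valid.
  m = -5: √(4) = 2, while m + 3 = -2 — extraneous.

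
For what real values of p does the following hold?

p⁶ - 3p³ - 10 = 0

Let u = p³. The equation becomes u² - 3u - 10 = 0.
Factor: (u - 5)(u + 2) = 0, so u = 5 or u = -2.
p³ = 5 gives p = ∛(5) ≈ 1.71.
p³ = -2 gives p = -∛(2) ≈ -1.2599.

p = -1.2599 or p = 1.71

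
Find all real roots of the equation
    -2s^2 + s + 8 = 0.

s = -1.7656 or s = 2.2656

Discriminant: (1)^2 - 4*(-2)*8 = 65.
Quadratic formula: s = (-1 +/- sqrt(65)) / (-4).
So s = 1/4 - sqrt(65)/4 ~= -1.7656 or s = 1/4 + sqrt(65)/4 ~= 2.2656.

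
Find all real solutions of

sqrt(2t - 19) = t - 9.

t = 10

Square both sides: 2t - 19 = (t - 9)^2.
Expand and rearrange: t^2 - 20t + 100 = 0.
This gives the repeated root t = 10.
Check in the original equation:
  t = 10: sqrt(1) = 1, while t - 9 = 1 — valid.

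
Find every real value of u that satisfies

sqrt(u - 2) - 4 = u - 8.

Isolate the radical: sqrt(u - 2) = u - 4.
Square both sides: u - 2 = (u - 4)^2.
Expand and rearrange: u^2 - 9u + 18 = 0.
Solving gives u = 6 or u = 3.
Check each candidate in the original equation:
  u = 6: sqrt(4) = 2, while u - 4 = 2 — valid.
  u = 3: sqrt(1) = 1, while u - 4 = -1 — extraneous.

u = 6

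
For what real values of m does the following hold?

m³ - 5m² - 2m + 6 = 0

Possible rational roots are divisors of 6. Testing m = 1 gives 0, so (m - 1) is a factor.
Divide: m³ - 5m² - 2m + 6 = (m - 1)(m² - 4m - 6).
Apply the quadratic formula to m² - 4m - 6 = 0: m = (4 ± √40)/2, i.e. m ≈ 5.1623 or m ≈ -1.1623.

m = -1.1623 or m = 1 or m = 5.1623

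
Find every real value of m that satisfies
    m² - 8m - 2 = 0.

Discriminant: (-8)² − 4·1·(-2) = 72.
Quadratic formula: m = (8 ± √72) / 2.
So m = 4 + 3·√(2) ≈ 8.2426 or m = 4 - 3·√(2) ≈ -0.2426.

m = -0.2426 or m = 8.2426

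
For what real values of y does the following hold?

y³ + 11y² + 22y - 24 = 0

Possible rational roots are divisors of -24. Testing y = -4 gives 0, so (y + 4) is a factor.
Divide: y³ + 11y² + 22y - 24 = (y + 4)(y² + 7y - 6).
Apply the quadratic formula to y² + 7y - 6 = 0: y = (-7 ± √73)/2, i.e. y ≈ 0.772 or y ≈ -7.772.

y = -7.772 or y = -4 or y = 0.772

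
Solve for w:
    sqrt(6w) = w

Square both sides: 6w = (w)^2.
Expand and rearrange: w^2 - 6w = 0.
Solving gives w = 6 or w = 0.
Check each candidate in the original equation:
  w = 6: sqrt(36) = 6, while w = 6 — valid.
  w = 0: sqrt(0) = 0, while w = 0 — valid.

w = 0 or w = 6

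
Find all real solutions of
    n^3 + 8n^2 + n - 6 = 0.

n = -7.772 or n = -1 or n = 0.772

Possible rational roots are divisors of -6. Testing n = -1 gives 0, so (n + 1) is a factor.
Divide: n^3 + 8n^2 + n - 6 = (n + 1)(n^2 + 7n - 6).
Apply the quadratic formula to n^2 + 7n - 6 = 0: n = (-7 +/- sqrt(73))/2, i.e. n ~= 0.772 or n ~= -7.772.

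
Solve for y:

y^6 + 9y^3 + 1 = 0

Let u = y^3. The equation becomes u^2 + 9u + 1 = 0.
By the quadratic formula, u = -9/2 + sqrt(77)/2 or u = -9/2 - sqrt(77)/2.
y^3 = -9/2 + sqrt(77)/2 gives y = -(9/2 - sqrt(77)/2)^(1/3) ~= -0.4828.
y^3 = -9/2 - sqrt(77)/2 gives y = -(sqrt(77)/2 + 9/2)^(1/3) ~= -2.0714.

y = -2.0714 or y = -0.4828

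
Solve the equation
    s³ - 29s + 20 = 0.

Possible rational roots are divisors of 20. Testing s = 5 gives 0, so (s - 5) is a factor.
Divide: s³ - 29s + 20 = (s - 5)(s² + 5s - 4).
Apply the quadratic formula to s² + 5s - 4 = 0: s = (-5 ± √41)/2, i.e. s ≈ 0.7016 or s ≈ -5.7016.

s = -5.7016 or s = 0.7016 or s = 5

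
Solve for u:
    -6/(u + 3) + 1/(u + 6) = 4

Multiply both sides by (u + 3)(u + 6):
-6(u + 6) + (u + 3) = 4(u + 3)(u + 6).
Expand and collect terms: 4u^2 + 41u + 105 = 0.
Factor or apply the quadratic formula: u = -5 or u = -5.25.
Neither value makes a denominator zero (u != -3, u != -6), so both are valid.

u = -5.25 or u = -5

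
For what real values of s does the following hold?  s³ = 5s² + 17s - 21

Rearrange: s³ - 5s² - 17s + 21 = 0.
Possible rational roots are divisors of 21. Testing s = -3 gives 0, so (s + 3) is a factor.
Divide: s³ - 5s² - 17s + 21 = (s + 3)(s² - 8s + 7).
Factor the quadratic: s = 7 or s = 1.

s = -3 or s = 1 or s = 7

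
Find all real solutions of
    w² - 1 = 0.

w = -1 or w = 1

Factor: (w + 1)(w - 1) = 0.
So w = -1 or w = 1.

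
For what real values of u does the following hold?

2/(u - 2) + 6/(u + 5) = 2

Multiply both sides by (u - 2)(u + 5):
2(u + 5) + 6(u - 2) = 2(u - 2)(u + 5).
Expand and collect terms: 2u^2 - 2u - 18 = 0.
By the quadratic formula, u = (2 +/- sqrt(148)) / 4, so u ~= 3.5414 or u ~= -2.5414.
Neither value makes a denominator zero (u != 2, u != -5), so both are valid.

u = -2.5414 or u = 3.5414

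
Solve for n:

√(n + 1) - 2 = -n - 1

n = 0

Isolate the radical: √(n + 1) = -n + 1.
Square both sides: n + 1 = (-n + 1)².
Expand and rearrange: n² - 3n = 0.
Solving gives n = 3 or n = 0.
Check each candidate in the original equation:
  n = 3: √(4) = 2, while -n + 1 = -2 — extraneous.
  n = 0: √(1) = 1, while -n + 1 = 1 — valid.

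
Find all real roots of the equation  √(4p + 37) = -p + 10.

p = 3

Square both sides: 4p + 37 = (-p + 10)².
Expand and rearrange: p² - 24p + 63 = 0.
Solving gives p = 21 or p = 3.
Check each candidate in the original equation:
  p = 21: √(121) = 11, while -p + 10 = -11 — extraneous.
  p = 3: √(49) = 7, while -p + 10 = 7 — valid.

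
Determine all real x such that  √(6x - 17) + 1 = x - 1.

Isolate the radical: √(6x - 17) = x - 2.
Square both sides: 6x - 17 = (x - 2)².
Expand and rearrange: x² - 10x + 21 = 0.
Solving gives x = 7 or x = 3.
Check each candidate in the original equation:
  x = 7: √(25) = 5, while x - 2 = 5 — valid.
  x = 3: √(1) = 1, while x - 2 = 1 — valid.

x = 3 or x = 7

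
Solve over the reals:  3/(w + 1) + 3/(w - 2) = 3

w = -0.3028 or w = 3.3028

Multiply both sides by (w + 1)(w - 2):
3(w - 2) + 3(w + 1) = 3(w + 1)(w - 2).
Expand and collect terms: 3w² - 9w - 3 = 0.
By the quadratic formula, w = (9 ± √117) / 6, so w ≈ 3.3028 or w ≈ -0.3028.
Neither value makes a denominator zero (w ≠ -1, w ≠ 2), so both are valid.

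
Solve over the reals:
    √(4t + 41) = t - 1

t = 10

Square both sides: 4t + 41 = (t - 1)².
Expand and rearrange: t² - 6t - 40 = 0.
Solving gives t = 10 or t = -4.
Check each candidate in the original equation:
  t = 10: √(81) = 9, while t - 1 = 9 — valid.
  t = -4: √(25) = 5, while t - 1 = -5 — extraneous.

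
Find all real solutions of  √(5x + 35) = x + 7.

x = -7 or x = -2

Square both sides: 5x + 35 = (x + 7)².
Expand and rearrange: x² + 9x + 14 = 0.
Solving gives x = -2 or x = -7.
Check each candidate in the original equation:
  x = -2: √(25) = 5, while x + 7 = 5 — valid.
  x = -7: √(0) = 0, while x + 7 = 0 — valid.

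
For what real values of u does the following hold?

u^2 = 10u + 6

Rearrange to standard form: u^2 - 10u - 6 = 0.
Discriminant: (-10)^2 - 4*1*(-6) = 124.
Quadratic formula: u = (10 +/- sqrt(124)) / 2.
So u = 5 + sqrt(31) ~= 10.5678 or u = 5 - sqrt(31) ~= -0.5678.

u = -0.5678 or u = 10.5678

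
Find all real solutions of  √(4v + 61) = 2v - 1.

v = 5

Square both sides: 4v + 61 = (2v - 1)².
Expand and rearrange: 4v² - 8v - 60 = 0.
Solving gives v = 5 or v = -3.
Check each candidate in the original equation:
  v = 5: √(81) = 9, while 2v - 1 = 9 — valid.
  v = -3: √(49) = 7, while 2v - 1 = -7 — extraneous.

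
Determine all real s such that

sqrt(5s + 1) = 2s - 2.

s = 3

Square both sides: 5s + 1 = (2s - 2)^2.
Expand and rearrange: 4s^2 - 13s + 3 = 0.
Solving gives s = 3 or s = 0.25.
Check each candidate in the original equation:
  s = 3: sqrt(16) = 4, while 2s - 2 = 4 — valid.
  s = 0.25: sqrt(2.25) = 1.5, while 2s - 2 = -1.5 — extraneous.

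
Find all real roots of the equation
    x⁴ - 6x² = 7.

x = -2.6458 or x = 2.6458

Let u = x². The equation becomes u² - 6u - 7 = 0.
Factor: (u + 1)(u - 7) = 0, so u = -1 or u = 7.
x² = -1 < 0 has no real solution.
x² = 7 gives x = ±√(7) ≈ ±2.6458.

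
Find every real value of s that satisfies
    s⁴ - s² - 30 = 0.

s = -2.4495 or s = 2.4495

Let u = s². The equation becomes u² - u - 30 = 0.
Factor: (u - 6)(u + 5) = 0, so u = 6 or u = -5.
s² = 6 gives s = ±√(6) ≈ ±2.4495.
s² = -5 < 0 has no real solution.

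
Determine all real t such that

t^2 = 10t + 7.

Rearrange to standard form: t^2 - 10t - 7 = 0.
Discriminant: (-10)^2 - 4*1*(-7) = 128.
Quadratic formula: t = (10 +/- sqrt(128)) / 2.
So t = 5 + 4*sqrt(2) ~= 10.6569 or t = 5 - 4*sqrt(2) ~= -0.6569.

t = -0.6569 or t = 10.6569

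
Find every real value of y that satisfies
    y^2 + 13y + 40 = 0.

Factor: (y + 8)(y + 5) = 0.
So y = -8 or y = -5.

y = -8 or y = -5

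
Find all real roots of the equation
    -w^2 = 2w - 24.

Bring every term to one side: -w^2 - 2w + 24 = 0.
Factor: -1(w - 4)(w + 6) = 0.
So w = 4 or w = -6.

w = -6 or w = 4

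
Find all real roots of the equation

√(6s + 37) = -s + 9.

s = 2

Square both sides: 6s + 37 = (-s + 9)².
Expand and rearrange: s² - 24s + 44 = 0.
Solving gives s = 22 or s = 2.
Check each candidate in the original equation:
  s = 22: √(169) = 13, while -s + 9 = -13 — extraneous.
  s = 2: √(49) = 7, while -s + 9 = 7 — valid.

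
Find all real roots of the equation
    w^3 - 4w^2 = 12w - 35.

Rearrange: w^3 - 4w^2 - 12w + 35 = 0.
Possible rational roots are divisors of 35. Testing w = 5 gives 0, so (w - 5) is a factor.
Divide: w^3 - 4w^2 - 12w + 35 = (w - 5)(w^2 + w - 7).
Apply the quadratic formula to w^2 + w - 7 = 0: w = (-1 +/- sqrt(29))/2, i.e. w ~= 2.1926 or w ~= -3.1926.

w = -3.1926 or w = 2.1926 or w = 5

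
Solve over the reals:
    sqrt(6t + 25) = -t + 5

Square both sides: 6t + 25 = (-t + 5)^2.
Expand and rearrange: t^2 - 16t = 0.
Solving gives t = 16 or t = 0.
Check each candidate in the original equation:
  t = 16: sqrt(121) = 11, while -t + 5 = -11 — extraneous.
  t = 0: sqrt(25) = 5, while -t + 5 = 5 — valid.

t = 0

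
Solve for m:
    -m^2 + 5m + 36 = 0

Factor: -1(m + 4)(m - 9) = 0.
So m = -4 or m = 9.

m = -4 or m = 9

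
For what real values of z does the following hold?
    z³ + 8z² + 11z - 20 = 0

Possible rational roots are divisors of -20. Testing z = -4 gives 0, so (z + 4) is a factor.
Divide: z³ + 8z² + 11z - 20 = (z + 4)(z² + 4z - 5).
Factor the quadratic: z = 1 or z = -5.

z = -5 or z = -4 or z = 1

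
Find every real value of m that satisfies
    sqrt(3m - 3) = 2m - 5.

Square both sides: 3m - 3 = (2m - 5)^2.
Expand and rearrange: 4m^2 - 23m + 28 = 0.
Solving gives m = 4 or m = 1.75.
Check each candidate in the original equation:
  m = 4: sqrt(9) = 3, while 2m - 5 = 3 — valid.
  m = 1.75: sqrt(2.25) = 1.5, while 2m - 5 = -1.5 — extraneous.

m = 4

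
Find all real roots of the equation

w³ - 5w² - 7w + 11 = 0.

Possible rational roots are divisors of 11. Testing w = 1 gives 0, so (w - 1) is a factor.
Divide: w³ - 5w² - 7w + 11 = (w - 1)(w² - 4w - 11).
Apply the quadratic formula to w² - 4w - 11 = 0: w = (4 ± √60)/2, i.e. w ≈ 5.873 or w ≈ -1.873.

w = -1.873 or w = 1 or w = 5.873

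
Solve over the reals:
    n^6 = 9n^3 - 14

n = 1.2599 or n = 1.9129

Let u = n^3. The equation becomes u^2 - 9u + 14 = 0.
Factor: (u - 7)(u - 2) = 0, so u = 7 or u = 2.
n^3 = 7 gives n = (7)^(1/3) ~= 1.9129.
n^3 = 2 gives n = (2)^(1/3) ~= 1.2599.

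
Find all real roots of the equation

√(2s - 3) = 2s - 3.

s = 1.5 or s = 2

Square both sides: 2s - 3 = (2s - 3)².
Expand and rearrange: 4s² - 14s + 12 = 0.
Solving gives s = 2 or s = 1.5.
Check each candidate in the original equation:
  s = 2: √(1) = 1, while 2s - 3 = 1 — valid.
  s = 1.5: √(0) = 0, while 2s - 3 = 0 — valid.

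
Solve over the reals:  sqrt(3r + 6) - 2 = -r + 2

r = 1

Isolate the radical: sqrt(3r + 6) = -r + 4.
Square both sides: 3r + 6 = (-r + 4)^2.
Expand and rearrange: r^2 - 11r + 10 = 0.
Solving gives r = 10 or r = 1.
Check each candidate in the original equation:
  r = 10: sqrt(36) = 6, while -r + 4 = -6 — extraneous.
  r = 1: sqrt(9) = 3, while -r + 4 = 3 — valid.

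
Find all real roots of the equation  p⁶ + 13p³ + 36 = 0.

p = -2.0801 or p = -1.5874

Let u = p³. The equation becomes u² + 13u + 36 = 0.
Factor: (u + 9)(u + 4) = 0, so u = -9 or u = -4.
p³ = -9 gives p = -∛(9) ≈ -2.0801.
p³ = -4 gives p = -∛(4) ≈ -1.5874.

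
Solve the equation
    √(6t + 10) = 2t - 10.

Square both sides: 6t + 10 = (2t - 10)².
Expand and rearrange: 4t² - 46t + 90 = 0.
Solving gives t = 9 or t = 2.5.
Check each candidate in the original equation:
  t = 9: √(64) = 8, while 2t - 10 = 8 — valid.
  t = 2.5: √(25) = 5, while 2t - 10 = -5 — extraneous.

t = 9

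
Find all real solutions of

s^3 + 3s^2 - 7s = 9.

Rearrange: s^3 + 3s^2 - 7s - 9 = 0.
Possible rational roots are divisors of -9. Testing s = -1 gives 0, so (s + 1) is a factor.
Divide: s^3 + 3s^2 - 7s - 9 = (s + 1)(s^2 + 2s - 9).
Apply the quadratic formula to s^2 + 2s - 9 = 0: s = (-2 +/- sqrt(40))/2, i.e. s ~= 2.1623 or s ~= -4.1623.

s = -4.1623 or s = -1 or s = 2.1623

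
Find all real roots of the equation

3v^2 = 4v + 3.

Rearrange to standard form: 3v^2 - 4v - 3 = 0.
Discriminant: (-4)^2 - 4*3*(-3) = 52.
Quadratic formula: v = (4 +/- sqrt(52)) / 6.
So v = 2/3 + sqrt(13)/3 ~= 1.8685 or v = 2/3 - sqrt(13)/3 ~= -0.5352.

v = -0.5352 or v = 1.8685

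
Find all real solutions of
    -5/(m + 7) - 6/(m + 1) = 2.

m = -10.631 or m = -2.869

Multiply both sides by (m + 7)(m + 1):
-5(m + 1) - 6(m + 7) = 2(m + 7)(m + 1).
Expand and collect terms: 2m² + 27m + 61 = 0.
By the quadratic formula, m = (-27 ± √241) / 4, so m ≈ -2.869 or m ≈ -10.631.
Neither value makes a denominator zero (m ≠ -7, m ≠ -1), so both are valid.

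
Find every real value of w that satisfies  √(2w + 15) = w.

w = 5

Square both sides: 2w + 15 = (w)².
Expand and rearrange: w² - 2w - 15 = 0.
Solving gives w = 5 or w = -3.
Check each candidate in the original equation:
  w = 5: √(25) = 5, while w = 5 — valid.
  w = -3: √(9) = 3, while w = -3 — extraneous.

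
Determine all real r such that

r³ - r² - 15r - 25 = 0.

r = 5

Possible rational roots are divisors of -25. Testing r = 5 gives 0, so (r - 5) is a factor.
Divide: r³ - r² - 15r - 25 = (r - 5)(r² + 4r + 5).
The quadratic r² + 4r + 5 has discriminant -4 < 0, so no further real roots.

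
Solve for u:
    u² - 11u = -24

Bring every term to one side: u² - 11u + 24 = 0.
Factor: (u - 3)(u - 8) = 0.
So u = 3 or u = 8.

u = 3 or u = 8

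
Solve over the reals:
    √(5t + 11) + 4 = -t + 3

t = -2

Isolate the radical: √(5t + 11) = -t - 1.
Square both sides: 5t + 11 = (-t - 1)².
Expand and rearrange: t² - 3t - 10 = 0.
Solving gives t = 5 or t = -2.
Check each candidate in the original equation:
  t = 5: √(36) = 6, while -t - 1 = -6 — extraneous.
  t = -2: √(1) = 1, while -t - 1 = 1 — valid.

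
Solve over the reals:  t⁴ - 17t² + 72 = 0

Let u = t². The equation becomes u² - 17u + 72 = 0.
Factor: (u - 8)(u - 9) = 0, so u = 8 or u = 9.
t² = 8 gives t = ±2·√(2) ≈ ±2.8284.
t² = 9 gives t = ±3.

t = -3 or t = -2.8284 or t = 2.8284 or t = 3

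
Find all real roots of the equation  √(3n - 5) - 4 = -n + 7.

n = 7

Isolate the radical: √(3n - 5) = -n + 11.
Square both sides: 3n - 5 = (-n + 11)².
Expand and rearrange: n² - 25n + 126 = 0.
Solving gives n = 18 or n = 7.
Check each candidate in the original equation:
  n = 18: √(49) = 7, while -n + 11 = -7 — extraneous.
  n = 7: √(16) = 4, while -n + 11 = 4 — valid.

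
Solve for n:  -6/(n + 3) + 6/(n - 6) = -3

n = 0 or n = 3

Multiply both sides by (n + 3)(n - 6):
-6(n - 6) + 6(n + 3) = -3(n + 3)(n - 6).
Expand and collect terms: -3n^2 + 9n = 0.
Factor or apply the quadratic formula: n = 0 or n = 3.
Neither value makes a denominator zero (n != -3, n != 6), so both are valid.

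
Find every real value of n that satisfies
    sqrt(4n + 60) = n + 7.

n = 1

Square both sides: 4n + 60 = (n + 7)^2.
Expand and rearrange: n^2 + 10n - 11 = 0.
Solving gives n = 1 or n = -11.
Check each candidate in the original equation:
  n = 1: sqrt(64) = 8, while n + 7 = 8 — valid.
  n = -11: sqrt(16) = 4, while n + 7 = -4 — extraneous.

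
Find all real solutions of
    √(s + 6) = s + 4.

s = -2

Square both sides: s + 6 = (s + 4)².
Expand and rearrange: s² + 7s + 10 = 0.
Solving gives s = -2 or s = -5.
Check each candidate in the original equation:
  s = -2: √(4) = 2, while s + 4 = 2 — valid.
  s = -5: √(1) = 1, while s + 4 = -1 — extraneous.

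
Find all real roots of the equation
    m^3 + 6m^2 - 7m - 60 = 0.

Possible rational roots are divisors of -60. Testing m = -5 gives 0, so (m + 5) is a factor.
Divide: m^3 + 6m^2 - 7m - 60 = (m + 5)(m^2 + m - 12).
Factor the quadratic: m = 3 or m = -4.

m = -5 or m = -4 or m = 3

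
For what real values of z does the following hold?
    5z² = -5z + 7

z = -1.7845 or z = 0.7845

Rearrange to standard form: 5z² + 5z - 7 = 0.
Discriminant: (5)² − 4·5·(-7) = 165.
Quadratic formula: z = (-5 ± √165) / 10.
So z = -1/2 + √(165)/10 ≈ 0.7845 or z = -√(165)/10 - 1/2 ≈ -1.7845.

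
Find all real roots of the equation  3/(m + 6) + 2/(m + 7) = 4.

Multiply both sides by (m + 6)(m + 7):
3(m + 7) + 2(m + 6) = 4(m + 6)(m + 7).
Expand and collect terms: 4m^2 + 47m + 135 = 0.
Factor or apply the quadratic formula: m = -5 or m = -6.75.
Neither value makes a denominator zero (m != -6, m != -7), so both are valid.

m = -6.75 or m = -5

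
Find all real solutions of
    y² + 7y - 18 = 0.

Factor: (y + 9)(y - 2) = 0.
So y = -9 or y = 2.

y = -9 or y = 2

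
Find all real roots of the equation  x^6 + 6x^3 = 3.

x = -1.8628 or x = 0.7742

Let u = x^3. The equation becomes u^2 + 6u - 3 = 0.
By the quadratic formula, u = -3 + 2*sqrt(3) or u = -2*sqrt(3) - 3.
x^3 = -3 + 2*sqrt(3) gives x = (-3 + 2*sqrt(3))^(1/3) ~= 0.7742.
x^3 = -2*sqrt(3) - 3 gives x = -(3 + 2*sqrt(3))^(1/3) ~= -1.8628.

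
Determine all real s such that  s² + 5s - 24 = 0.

s = -8 or s = 3

Factor: (s - 3)(s + 8) = 0.
So s = 3 or s = -8.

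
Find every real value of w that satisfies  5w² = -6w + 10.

Rearrange to standard form: 5w² + 6w - 10 = 0.
Discriminant: (6)² − 4·5·(-10) = 236.
Quadratic formula: w = (-6 ± √236) / 10.
So w = -3/5 + √(59)/5 ≈ 0.9362 or w = -√(59)/5 - 3/5 ≈ -2.1362.

w = -2.1362 or w = 0.9362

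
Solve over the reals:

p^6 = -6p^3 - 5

Let u = p^3. The equation becomes u^2 + 6u + 5 = 0.
Factor: (u + 5)(u + 1) = 0, so u = -5 or u = -1.
p^3 = -5 gives p = -(5)^(1/3) ~= -1.71.
p^3 = -1 gives p = -1.

p = -1.71 or p = -1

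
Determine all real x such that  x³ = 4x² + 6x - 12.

x = -2 or x = 1.2679 or x = 4.7321

Rearrange: x³ - 4x² - 6x + 12 = 0.
Possible rational roots are divisors of 12. Testing x = -2 gives 0, so (x + 2) is a factor.
Divide: x³ - 4x² - 6x + 12 = (x + 2)(x² - 6x + 6).
Apply the quadratic formula to x² - 6x + 6 = 0: x = (6 ± √12)/2, i.e. x ≈ 4.7321 or x ≈ 1.2679.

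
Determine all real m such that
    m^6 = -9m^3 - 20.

m = -1.71 or m = -1.5874

Let u = m^3. The equation becomes u^2 + 9u + 20 = 0.
Factor: (u + 4)(u + 5) = 0, so u = -4 or u = -5.
m^3 = -4 gives m = -(4)^(1/3) ~= -1.5874.
m^3 = -5 gives m = -(5)^(1/3) ~= -1.71.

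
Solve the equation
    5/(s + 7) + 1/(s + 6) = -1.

Multiply both sides by (s + 7)(s + 6):
5(s + 6) + (s + 7) = -(s + 7)(s + 6).
Expand and collect terms: -s^2 - 19s - 79 = 0.
By the quadratic formula, s = (19 +/- sqrt(45)) / -2, so s ~= -12.8541 or s ~= -6.1459.
Neither value makes a denominator zero (s != -7, s != -6), so both are valid.

s = -12.8541 or s = -6.1459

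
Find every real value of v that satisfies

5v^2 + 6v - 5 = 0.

Discriminant: (6)^2 - 4*5*(-5) = 136.
Quadratic formula: v = (-6 +/- sqrt(136)) / 10.
So v = -3/5 + sqrt(34)/5 ~= 0.5662 or v = -sqrt(34)/5 - 3/5 ~= -1.7662.

v = -1.7662 or v = 0.5662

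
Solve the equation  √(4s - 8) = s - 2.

s = 2 or s = 6

Square both sides: 4s - 8 = (s - 2)².
Expand and rearrange: s² - 8s + 12 = 0.
Solving gives s = 6 or s = 2.
Check each candidate in the original equation:
  s = 6: √(16) = 4, while s - 2 = 4 — valid.
  s = 2: √(0) = 0, while s - 2 = 0 — valid.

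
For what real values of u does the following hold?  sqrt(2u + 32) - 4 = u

u = 2

Isolate the radical: sqrt(2u + 32) = u + 4.
Square both sides: 2u + 32 = (u + 4)^2.
Expand and rearrange: u^2 + 6u - 16 = 0.
Solving gives u = 2 or u = -8.
Check each candidate in the original equation:
  u = 2: sqrt(36) = 6, while u + 4 = 6 — valid.
  u = -8: sqrt(16) = 4, while u + 4 = -4 — extraneous.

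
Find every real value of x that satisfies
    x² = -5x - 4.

x = -4 or x = -1

Bring every term to one side: x² + 5x + 4 = 0.
Factor: (x + 1)(x + 4) = 0.
So x = -1 or x = -4.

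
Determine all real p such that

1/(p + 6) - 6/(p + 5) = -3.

p = -6.1196 or p = -3.2137

Multiply both sides by (p + 6)(p + 5):
(p + 5) - 6(p + 6) = -3(p + 6)(p + 5).
Expand and collect terms: -3p^2 - 28p - 59 = 0.
By the quadratic formula, p = (28 +/- sqrt(76)) / -6, so p ~= -6.1196 or p ~= -3.2137.
Neither value makes a denominator zero (p != -6, p != -5), so both are valid.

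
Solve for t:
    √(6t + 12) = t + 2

Square both sides: 6t + 12 = (t + 2)².
Expand and rearrange: t² - 2t - 8 = 0.
Solving gives t = 4 or t = -2.
Check each candidate in the original equation:
  t = 4: √(36) = 6, while t + 2 = 6 — valid.
  t = -2: √(0) = 0, while t + 2 = 0 — valid.

t = -2 or t = 4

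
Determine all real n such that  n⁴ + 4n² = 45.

Let u = n². The equation becomes u² + 4u - 45 = 0.
Factor: (u - 5)(u + 9) = 0, so u = 5 or u = -9.
n² = 5 gives n = ±√(5) ≈ ±2.2361.
n² = -9 < 0 has no real solution.

n = -2.2361 or n = 2.2361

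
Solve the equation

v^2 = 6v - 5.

Bring every term to one side: v^2 - 6v + 5 = 0.
Factor: (v - 1)(v - 5) = 0.
So v = 1 or v = 5.

v = 1 or v = 5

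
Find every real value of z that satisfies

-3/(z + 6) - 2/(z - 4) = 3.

z = -7.0641 or z = 3.3975

Multiply both sides by (z + 6)(z - 4):
-3(z - 4) - 2(z + 6) = 3(z + 6)(z - 4).
Expand and collect terms: 3z^2 + 11z - 72 = 0.
By the quadratic formula, z = (-11 +/- sqrt(985)) / 6, so z ~= 3.3975 or z ~= -7.0641.
Neither value makes a denominator zero (z != -6, z != 4), so both are valid.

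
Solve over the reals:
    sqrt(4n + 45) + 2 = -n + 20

Isolate the radical: sqrt(4n + 45) = -n + 18.
Square both sides: 4n + 45 = (-n + 18)^2.
Expand and rearrange: n^2 - 40n + 279 = 0.
Solving gives n = 31 or n = 9.
Check each candidate in the original equation:
  n = 31: sqrt(169) = 13, while -n + 18 = -13 — extraneous.
  n = 9: sqrt(81) = 9, while -n + 18 = 9 — valid.

n = 9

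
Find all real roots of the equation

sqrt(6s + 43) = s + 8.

Square both sides: 6s + 43 = (s + 8)^2.
Expand and rearrange: s^2 + 10s + 21 = 0.
Solving gives s = -3 or s = -7.
Check each candidate in the original equation:
  s = -3: sqrt(25) = 5, while s + 8 = 5 — valid.
  s = -7: sqrt(1) = 1, while s + 8 = 1 — valid.

s = -7 or s = -3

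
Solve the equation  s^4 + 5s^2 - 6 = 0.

s = -1 or s = 1

Let u = s^2. The equation becomes u^2 + 5u - 6 = 0.
Factor: (u + 6)(u - 1) = 0, so u = -6 or u = 1.
s^2 = -6 < 0 has no real solution.
s^2 = 1 gives s = +/-1.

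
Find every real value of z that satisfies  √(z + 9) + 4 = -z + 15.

Isolate the radical: √(z + 9) = -z + 11.
Square both sides: z + 9 = (-z + 11)².
Expand and rearrange: z² - 23z + 112 = 0.
Solving gives z = 16 or z = 7.
Check each candidate in the original equation:
  z = 16: √(25) = 5, while -z + 11 = -5 — extraneous.
  z = 7: √(16) = 4, while -z + 11 = 4 — valid.

z = 7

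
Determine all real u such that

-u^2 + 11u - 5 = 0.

Discriminant: (11)^2 - 4*(-1)*(-5) = 101.
Quadratic formula: u = (-11 +/- sqrt(101)) / (-2).
So u = 11/2 - sqrt(101)/2 ~= 0.4751 or u = sqrt(101)/2 + 11/2 ~= 10.5249.

u = 0.4751 or u = 10.5249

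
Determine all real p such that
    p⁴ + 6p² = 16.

Let u = p². The equation becomes u² + 6u - 16 = 0.
Factor: (u + 8)(u - 2) = 0, so u = -8 or u = 2.
p² = -8 < 0 has no real solution.
p² = 2 gives p = ±√(2) ≈ ±1.4142.

p = -1.4142 or p = 1.4142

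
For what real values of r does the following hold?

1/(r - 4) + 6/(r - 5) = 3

r = 4.1032 or r = 7.2301

Multiply both sides by (r - 4)(r - 5):
(r - 5) + 6(r - 4) = 3(r - 4)(r - 5).
Expand and collect terms: 3r^2 - 34r + 89 = 0.
By the quadratic formula, r = (34 +/- sqrt(88)) / 6, so r ~= 7.2301 or r ~= 4.1032.
Neither value makes a denominator zero (r != 4, r != 5), so both are valid.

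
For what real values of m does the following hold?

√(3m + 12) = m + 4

Square both sides: 3m + 12 = (m + 4)².
Expand and rearrange: m² + 5m + 4 = 0.
Solving gives m = -1 or m = -4.
Check each candidate in the original equation:
  m = -1: √(9) = 3, while m + 4 = 3 — valid.
  m = -4: √(0) = 0, while m + 4 = 0 — valid.

m = -4 or m = -1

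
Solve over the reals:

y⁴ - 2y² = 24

y = -2.4495 or y = 2.4495

Let u = y². The equation becomes u² - 2u - 24 = 0.
Factor: (u + 4)(u - 6) = 0, so u = -4 or u = 6.
y² = -4 < 0 has no real solution.
y² = 6 gives y = ±√(6) ≈ ±2.4495.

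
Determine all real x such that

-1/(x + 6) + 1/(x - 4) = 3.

Multiply both sides by (x + 6)(x - 4):
-(x - 4) + (x + 6) = 3(x + 6)(x - 4).
Expand and collect terms: 3x^2 + 6x - 82 = 0.
By the quadratic formula, x = (-6 +/- sqrt(1020)) / 6, so x ~= 4.3229 or x ~= -6.3229.
Neither value makes a denominator zero (x != -6, x != 4), so both are valid.

x = -6.3229 or x = 4.3229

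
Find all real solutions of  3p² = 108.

p = -6 or p = 6

Bring every term to one side: 3p² - 108 = 0.
Factor: 3(p + 6)(p - 6) = 0.
So p = -6 or p = 6.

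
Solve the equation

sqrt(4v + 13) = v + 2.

Square both sides: 4v + 13 = (v + 2)^2.
Expand and rearrange: v^2 - 9 = 0.
Solving gives v = 3 or v = -3.
Check each candidate in the original equation:
  v = 3: sqrt(25) = 5, while v + 2 = 5 — valid.
  v = -3: sqrt(1) = 1, while v + 2 = -1 — extraneous.

v = 3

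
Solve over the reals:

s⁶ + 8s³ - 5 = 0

Let u = s³. The equation becomes u² + 8u - 5 = 0.
By the quadratic formula, u = -4 + √(21) or u = -√(21) - 4.
s³ = -4 + √(21) gives s = ∛(-4 + √(21)) ≈ 0.8352.
s³ = -√(21) - 4 gives s = -∛(4 + √(21)) ≈ -2.0474.

s = -2.0474 or s = 0.8352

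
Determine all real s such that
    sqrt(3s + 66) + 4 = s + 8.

Isolate the radical: sqrt(3s + 66) = s + 4.
Square both sides: 3s + 66 = (s + 4)^2.
Expand and rearrange: s^2 + 5s - 50 = 0.
Solving gives s = 5 or s = -10.
Check each candidate in the original equation:
  s = 5: sqrt(81) = 9, while s + 4 = 9 — valid.
  s = -10: sqrt(36) = 6, while s + 4 = -6 — extraneous.

s = 5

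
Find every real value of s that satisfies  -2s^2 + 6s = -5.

s = -0.6794 or s = 3.6794

Rearrange to standard form: -2s^2 + 6s + 5 = 0.
Discriminant: (6)^2 - 4*(-2)*5 = 76.
Quadratic formula: s = (-6 +/- sqrt(76)) / (-4).
So s = 3/2 - sqrt(19)/2 ~= -0.6794 or s = 3/2 + sqrt(19)/2 ~= 3.6794.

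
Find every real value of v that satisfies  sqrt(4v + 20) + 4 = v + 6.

Isolate the radical: sqrt(4v + 20) = v + 2.
Square both sides: 4v + 20 = (v + 2)^2.
Expand and rearrange: v^2 - 16 = 0.
Solving gives v = 4 or v = -4.
Check each candidate in the original equation:
  v = 4: sqrt(36) = 6, while v + 2 = 6 — valid.
  v = -4: sqrt(4) = 2, while v + 2 = -2 — extraneous.

v = 4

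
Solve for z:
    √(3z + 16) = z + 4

z = 0

Square both sides: 3z + 16 = (z + 4)².
Expand and rearrange: z² + 5z = 0.
Solving gives z = 0 or z = -5.
Check each candidate in the original equation:
  z = 0: √(16) = 4, while z + 4 = 4 — valid.
  z = -5: √(1) = 1, while z + 4 = -1 — extraneous.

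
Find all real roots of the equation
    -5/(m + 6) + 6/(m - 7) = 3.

Multiply both sides by (m + 6)(m - 7):
-5(m - 7) + 6(m + 6) = 3(m + 6)(m - 7).
Expand and collect terms: 3m^2 - 4m - 197 = 0.
By the quadratic formula, m = (4 +/- sqrt(2380)) / 6, so m ~= 8.7975 or m ~= -7.4642.
Neither value makes a denominator zero (m != -6, m != 7), so both are valid.

m = -7.4642 or m = 8.7975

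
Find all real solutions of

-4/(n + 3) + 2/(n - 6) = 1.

Multiply both sides by (n + 3)(n - 6):
-4(n - 6) + 2(n + 3) = (n + 3)(n - 6).
Expand and collect terms: n² - n - 48 = 0.
By the quadratic formula, n = (1 ± √193) / 2, so n ≈ 7.4462 or n ≈ -6.4462.
Neither value makes a denominator zero (n ≠ -3, n ≠ 6), so both are valid.

n = -6.4462 or n = 7.4462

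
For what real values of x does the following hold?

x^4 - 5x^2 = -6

x = -1.7321 or x = -1.4142 or x = 1.4142 or x = 1.7321

Let u = x^2. The equation becomes u^2 - 5u + 6 = 0.
Factor: (u - 3)(u - 2) = 0, so u = 3 or u = 2.
x^2 = 3 gives x = +/-sqrt(3) ~= +/-1.7321.
x^2 = 2 gives x = +/-sqrt(2) ~= +/-1.4142.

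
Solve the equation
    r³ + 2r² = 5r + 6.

r = -3 or r = -1 or r = 2

Rearrange: r³ + 2r² - 5r - 6 = 0.
Possible rational roots are divisors of -6. Testing r = -1 gives 0, so (r + 1) is a factor.
Divide: r³ + 2r² - 5r - 6 = (r + 1)(r² + r - 6).
Factor the quadratic: r = 2 or r = -3.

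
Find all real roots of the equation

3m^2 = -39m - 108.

Bring every term to one side: 3m^2 + 39m + 108 = 0.
Factor: 3(m + 4)(m + 9) = 0.
So m = -4 or m = -9.

m = -9 or m = -4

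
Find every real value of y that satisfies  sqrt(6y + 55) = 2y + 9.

y = -1

Square both sides: 6y + 55 = (2y + 9)^2.
Expand and rearrange: 4y^2 + 30y + 26 = 0.
Solving gives y = -1 or y = -6.5.
Check each candidate in the original equation:
  y = -1: sqrt(49) = 7, while 2y + 9 = 7 — valid.
  y = -6.5: sqrt(16) = 4, while 2y + 9 = -4 — extraneous.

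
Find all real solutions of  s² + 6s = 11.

Rearrange to standard form: s² + 6s - 11 = 0.
Discriminant: (6)² − 4·1·(-11) = 80.
Quadratic formula: s = (-6 ± √80) / 2.
So s = -3 + 2·√(5) ≈ 1.4721 or s = -2·√(5) - 3 ≈ -7.4721.

s = -7.4721 or s = 1.4721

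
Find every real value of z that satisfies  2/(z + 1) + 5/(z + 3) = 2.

z = -1.8508 or z = 1.3508

Multiply both sides by (z + 1)(z + 3):
2(z + 3) + 5(z + 1) = 2(z + 1)(z + 3).
Expand and collect terms: 2z^2 + z - 5 = 0.
By the quadratic formula, z = (-1 +/- sqrt(41)) / 4, so z ~= 1.3508 or z ~= -1.8508.
Neither value makes a denominator zero (z != -1, z != -3), so both are valid.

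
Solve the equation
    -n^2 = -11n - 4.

n = -0.3523 or n = 11.3523

Rearrange to standard form: -n^2 + 11n + 4 = 0.
Discriminant: (11)^2 - 4*(-1)*4 = 137.
Quadratic formula: n = (-11 +/- sqrt(137)) / (-2).
So n = 11/2 - sqrt(137)/2 ~= -0.3523 or n = 11/2 + sqrt(137)/2 ~= 11.3523.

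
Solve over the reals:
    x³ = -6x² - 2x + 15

x = -5 or x = -2.3028 or x = 1.3028

Rearrange: x³ + 6x² + 2x - 15 = 0.
Possible rational roots are divisors of -15. Testing x = -5 gives 0, so (x + 5) is a factor.
Divide: x³ + 6x² + 2x - 15 = (x + 5)(x² + x - 3).
Apply the quadratic formula to x² + x - 3 = 0: x = (-1 ± √13)/2, i.e. x ≈ 1.3028 or x ≈ -2.3028.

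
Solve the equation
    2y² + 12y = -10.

y = -5 or y = -1

Bring every term to one side: 2y² + 12y + 10 = 0.
Factor: 2(y + 5)(y + 1) = 0.
So y = -5 or y = -1.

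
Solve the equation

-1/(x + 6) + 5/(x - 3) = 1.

x = -6.6589 or x = 7.6589

Multiply both sides by (x + 6)(x - 3):
-(x - 3) + 5(x + 6) = (x + 6)(x - 3).
Expand and collect terms: x^2 - x - 51 = 0.
By the quadratic formula, x = (1 +/- sqrt(205)) / 2, so x ~= 7.6589 or x ~= -6.6589.
Neither value makes a denominator zero (x != -6, x != 3), so both are valid.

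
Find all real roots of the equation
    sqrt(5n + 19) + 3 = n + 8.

Isolate the radical: sqrt(5n + 19) = n + 5.
Square both sides: 5n + 19 = (n + 5)^2.
Expand and rearrange: n^2 + 5n + 6 = 0.
Solving gives n = -2 or n = -3.
Check each candidate in the original equation:
  n = -2: sqrt(9) = 3, while n + 5 = 3 — valid.
  n = -3: sqrt(4) = 2, while n + 5 = 2 — valid.

n = -3 or n = -2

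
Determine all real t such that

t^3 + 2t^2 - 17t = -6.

Rearrange: t^3 + 2t^2 - 17t + 6 = 0.
Possible rational roots are divisors of 6. Testing t = 3 gives 0, so (t - 3) is a factor.
Divide: t^3 + 2t^2 - 17t + 6 = (t - 3)(t^2 + 5t - 2).
Apply the quadratic formula to t^2 + 5t - 2 = 0: t = (-5 +/- sqrt(33))/2, i.e. t ~= 0.3723 or t ~= -5.3723.

t = -5.3723 or t = 0.3723 or t = 3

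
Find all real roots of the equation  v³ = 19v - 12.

Rearrange: v³ - 19v + 12 = 0.
Possible rational roots are divisors of 12. Testing v = 4 gives 0, so (v - 4) is a factor.
Divide: v³ - 19v + 12 = (v - 4)(v² + 4v - 3).
Apply the quadratic formula to v² + 4v - 3 = 0: v = (-4 ± √28)/2, i.e. v ≈ 0.6458 or v ≈ -4.6458.

v = -4.6458 or v = 0.6458 or v = 4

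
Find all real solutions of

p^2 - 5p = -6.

p = 2 or p = 3

Bring every term to one side: p^2 - 5p + 6 = 0.
Factor: (p - 3)(p - 2) = 0.
So p = 3 or p = 2.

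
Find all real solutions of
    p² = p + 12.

Bring every term to one side: p² - p - 12 = 0.
Factor: (p + 3)(p - 4) = 0.
So p = -3 or p = 4.

p = -3 or p = 4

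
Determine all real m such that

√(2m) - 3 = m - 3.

m = 0 or m = 2

Isolate the radical: √(2m) = m.
Square both sides: 2m = (m)².
Expand and rearrange: m² - 2m = 0.
Solving gives m = 2 or m = 0.
Check each candidate in the original equation:
  m = 2: √(4) = 2, while m = 2 — valid.
  m = 0: √(0) = 0, while m = 0 — valid.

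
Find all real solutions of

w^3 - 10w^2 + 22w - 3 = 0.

w = 0.1459 or w = 3 or w = 6.8541

Possible rational roots are divisors of -3. Testing w = 3 gives 0, so (w - 3) is a factor.
Divide: w^3 - 10w^2 + 22w - 3 = (w - 3)(w^2 - 7w + 1).
Apply the quadratic formula to w^2 - 7w + 1 = 0: w = (7 +/- sqrt(45))/2, i.e. w ~= 6.8541 or w ~= 0.1459.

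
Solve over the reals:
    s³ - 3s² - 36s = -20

s = -5 or s = 0.5359 or s = 7.4641

Rearrange: s³ - 3s² - 36s + 20 = 0.
Possible rational roots are divisors of 20. Testing s = -5 gives 0, so (s + 5) is a factor.
Divide: s³ - 3s² - 36s + 20 = (s + 5)(s² - 8s + 4).
Apply the quadratic formula to s² - 8s + 4 = 0: s = (8 ± √48)/2, i.e. s ≈ 7.4641 or s ≈ 0.5359.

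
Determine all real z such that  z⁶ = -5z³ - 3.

Let u = z³. The equation becomes u² + 5u + 3 = 0.
By the quadratic formula, u = -5/2 + √(13)/2 or u = -5/2 - √(13)/2.
z³ = -5/2 + √(13)/2 gives z = -∛(5/2 - √(13)/2) ≈ -0.8867.
z³ = -5/2 - √(13)/2 gives z = -∛(√(13)/2 + 5/2) ≈ -1.6265.

z = -1.6265 or z = -0.8867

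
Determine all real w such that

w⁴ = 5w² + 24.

w = -2.8284 or w = 2.8284

Let u = w². The equation becomes u² - 5u - 24 = 0.
Factor: (u + 3)(u - 8) = 0, so u = -3 or u = 8.
w² = -3 < 0 has no real solution.
w² = 8 gives w = ±2·√(2) ≈ ±2.8284.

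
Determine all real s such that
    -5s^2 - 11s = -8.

s = -2.7763 or s = 0.5763

Rearrange to standard form: -5s^2 - 11s + 8 = 0.
Discriminant: (-11)^2 - 4*(-5)*8 = 281.
Quadratic formula: s = (11 +/- sqrt(281)) / (-10).
So s = -sqrt(281)/10 - 11/10 ~= -2.7763 or s = -11/10 + sqrt(281)/10 ~= 0.5763.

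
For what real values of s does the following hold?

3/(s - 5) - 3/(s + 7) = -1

Multiply both sides by (s - 5)(s + 7):
3(s + 7) - 3(s - 5) = -(s - 5)(s + 7).
Expand and collect terms: -s² - 2s - 1 = 0.
This has the repeated root s = -1.
Neither value makes a denominator zero (s ≠ 5, s ≠ -7), so both are valid.

s = -1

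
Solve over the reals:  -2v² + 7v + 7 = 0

Discriminant: (7)² − 4·(-2)·7 = 105.
Quadratic formula: v = (-7 ± √105) / (-4).
So v = 7/4 - √(105)/4 ≈ -0.8117 or v = 7/4 + √(105)/4 ≈ 4.3117.

v = -0.8117 or v = 4.3117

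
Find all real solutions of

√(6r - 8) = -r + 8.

r = 4

Square both sides: 6r - 8 = (-r + 8)².
Expand and rearrange: r² - 22r + 72 = 0.
Solving gives r = 18 or r = 4.
Check each candidate in the original equation:
  r = 18: √(100) = 10, while -r + 8 = -10 — extraneous.
  r = 4: √(16) = 4, while -r + 8 = 4 — valid.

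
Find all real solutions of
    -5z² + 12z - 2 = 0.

z = 0.1802 or z = 2.2198

Discriminant: (12)² − 4·(-5)·(-2) = 104.
Quadratic formula: z = (-12 ± √104) / (-10).
So z = 6/5 - √(26)/5 ≈ 0.1802 or z = √(26)/5 + 6/5 ≈ 2.2198.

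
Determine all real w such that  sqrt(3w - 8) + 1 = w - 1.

w = 3 or w = 4

Isolate the radical: sqrt(3w - 8) = w - 2.
Square both sides: 3w - 8 = (w - 2)^2.
Expand and rearrange: w^2 - 7w + 12 = 0.
Solving gives w = 4 or w = 3.
Check each candidate in the original equation:
  w = 4: sqrt(4) = 2, while w - 2 = 2 — valid.
  w = 3: sqrt(1) = 1, while w - 2 = 1 — valid.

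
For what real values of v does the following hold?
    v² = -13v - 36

v = -9 or v = -4

Bring every term to one side: v² + 13v + 36 = 0.
Factor: (v + 9)(v + 4) = 0.
So v = -9 or v = -4.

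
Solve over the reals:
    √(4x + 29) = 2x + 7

Square both sides: 4x + 29 = (2x + 7)².
Expand and rearrange: 4x² + 24x + 20 = 0.
Solving gives x = -1 or x = -5.
Check each candidate in the original equation:
  x = -1: √(25) = 5, while 2x + 7 = 5 — valid.
  x = -5: √(9) = 3, while 2x + 7 = -3 — extraneous.

x = -1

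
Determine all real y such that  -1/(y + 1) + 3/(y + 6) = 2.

y = -4.2247 or y = -1.7753

Multiply both sides by (y + 1)(y + 6):
-(y + 6) + 3(y + 1) = 2(y + 1)(y + 6).
Expand and collect terms: 2y^2 + 12y + 15 = 0.
By the quadratic formula, y = (-12 +/- sqrt(24)) / 4, so y ~= -1.7753 or y ~= -4.2247.
Neither value makes a denominator zero (y != -1, y != -6), so both are valid.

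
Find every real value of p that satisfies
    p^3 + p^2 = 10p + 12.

Rearrange: p^3 + p^2 - 10p - 12 = 0.
Possible rational roots are divisors of -12. Testing p = -3 gives 0, so (p + 3) is a factor.
Divide: p^3 + p^2 - 10p - 12 = (p + 3)(p^2 - 2p - 4).
Apply the quadratic formula to p^2 - 2p - 4 = 0: p = (2 +/- sqrt(20))/2, i.e. p ~= 3.2361 or p ~= -1.2361.

p = -3 or p = -1.2361 or p = 3.2361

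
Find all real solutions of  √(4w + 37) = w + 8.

w = -3

Square both sides: 4w + 37 = (w + 8)².
Expand and rearrange: w² + 12w + 27 = 0.
Solving gives w = -3 or w = -9.
Check each candidate in the original equation:
  w = -3: √(25) = 5, while w + 8 = 5 — valid.
  w = -9: √(1) = 1, while w + 8 = -1 — extraneous.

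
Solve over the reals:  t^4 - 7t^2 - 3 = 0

t = -2.7212 or t = 2.7212

Let u = t^2. The equation becomes u^2 - 7u - 3 = 0.
By the quadratic formula, u = 7/2 + sqrt(61)/2 or u = 7/2 - sqrt(61)/2.
t^2 = 7/2 + sqrt(61)/2 gives t = +/-sqrt(7/2 + sqrt(61)/2) ~= +/-2.7212.
t^2 = 7/2 - sqrt(61)/2 < 0 has no real solution.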